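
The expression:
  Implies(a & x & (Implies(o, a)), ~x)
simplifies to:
~a | ~x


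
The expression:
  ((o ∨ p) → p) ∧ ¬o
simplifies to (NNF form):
¬o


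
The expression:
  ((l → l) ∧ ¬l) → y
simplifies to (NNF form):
l ∨ y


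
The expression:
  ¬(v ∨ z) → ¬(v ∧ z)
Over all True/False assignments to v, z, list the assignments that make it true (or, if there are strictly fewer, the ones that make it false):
is always true.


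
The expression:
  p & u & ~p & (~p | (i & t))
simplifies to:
False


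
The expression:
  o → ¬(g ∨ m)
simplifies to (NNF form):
(¬g ∧ ¬m) ∨ ¬o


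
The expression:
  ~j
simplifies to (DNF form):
~j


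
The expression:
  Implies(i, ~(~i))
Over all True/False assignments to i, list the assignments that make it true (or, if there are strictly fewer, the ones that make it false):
is always true.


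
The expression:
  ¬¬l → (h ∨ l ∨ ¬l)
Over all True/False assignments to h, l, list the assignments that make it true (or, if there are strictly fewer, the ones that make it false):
is always true.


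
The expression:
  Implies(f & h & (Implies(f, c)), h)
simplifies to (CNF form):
True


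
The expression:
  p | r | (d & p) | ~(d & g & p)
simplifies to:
True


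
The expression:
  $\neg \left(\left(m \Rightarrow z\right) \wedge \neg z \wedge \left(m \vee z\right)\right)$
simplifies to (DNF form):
$\text{True}$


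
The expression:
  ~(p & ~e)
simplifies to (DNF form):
e | ~p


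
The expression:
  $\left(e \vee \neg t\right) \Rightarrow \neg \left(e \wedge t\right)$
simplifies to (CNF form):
$\neg e \vee \neg t$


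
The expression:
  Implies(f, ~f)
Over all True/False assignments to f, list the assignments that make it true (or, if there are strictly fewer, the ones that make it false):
is true only for:
  f=False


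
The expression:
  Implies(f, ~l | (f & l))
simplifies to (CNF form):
True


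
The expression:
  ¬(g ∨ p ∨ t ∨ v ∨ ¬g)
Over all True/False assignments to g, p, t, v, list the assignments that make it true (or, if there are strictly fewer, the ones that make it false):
is never true.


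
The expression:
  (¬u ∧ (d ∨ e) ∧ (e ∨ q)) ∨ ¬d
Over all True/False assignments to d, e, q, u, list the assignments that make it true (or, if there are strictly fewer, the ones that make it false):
is false only for:
  d=True, e=False, q=False, u=False;
  d=True, e=False, q=False, u=True;
  d=True, e=False, q=True, u=True;
  d=True, e=True, q=False, u=True;
  d=True, e=True, q=True, u=True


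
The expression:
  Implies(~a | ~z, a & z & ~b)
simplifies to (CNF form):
a & z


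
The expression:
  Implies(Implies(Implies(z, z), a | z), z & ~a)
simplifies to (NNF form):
~a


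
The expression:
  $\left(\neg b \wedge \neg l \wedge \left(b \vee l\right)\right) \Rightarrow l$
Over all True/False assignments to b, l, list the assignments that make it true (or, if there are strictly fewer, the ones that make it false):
is always true.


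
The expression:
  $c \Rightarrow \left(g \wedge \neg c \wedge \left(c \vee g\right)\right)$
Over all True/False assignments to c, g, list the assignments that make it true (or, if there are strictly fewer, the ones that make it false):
is true only for:
  c=False, g=False;
  c=False, g=True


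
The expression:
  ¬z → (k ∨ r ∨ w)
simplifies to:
k ∨ r ∨ w ∨ z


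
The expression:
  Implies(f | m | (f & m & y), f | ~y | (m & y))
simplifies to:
True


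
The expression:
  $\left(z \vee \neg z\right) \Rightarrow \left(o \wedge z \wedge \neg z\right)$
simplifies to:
$\text{False}$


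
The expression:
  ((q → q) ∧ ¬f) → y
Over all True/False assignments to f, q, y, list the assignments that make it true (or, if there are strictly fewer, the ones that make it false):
is false only for:
  f=False, q=False, y=False;
  f=False, q=True, y=False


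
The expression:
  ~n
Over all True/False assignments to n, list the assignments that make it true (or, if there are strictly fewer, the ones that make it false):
is true only for:
  n=False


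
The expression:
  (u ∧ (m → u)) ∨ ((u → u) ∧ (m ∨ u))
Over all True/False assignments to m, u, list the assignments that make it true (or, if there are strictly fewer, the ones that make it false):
is false only for:
  m=False, u=False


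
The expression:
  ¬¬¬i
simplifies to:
¬i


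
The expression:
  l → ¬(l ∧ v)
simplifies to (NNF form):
¬l ∨ ¬v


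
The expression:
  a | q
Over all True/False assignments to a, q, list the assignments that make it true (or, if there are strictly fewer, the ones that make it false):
is false only for:
  a=False, q=False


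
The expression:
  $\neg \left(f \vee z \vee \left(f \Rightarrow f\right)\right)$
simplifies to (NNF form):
$\text{False}$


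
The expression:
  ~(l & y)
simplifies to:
~l | ~y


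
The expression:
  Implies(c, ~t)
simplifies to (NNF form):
~c | ~t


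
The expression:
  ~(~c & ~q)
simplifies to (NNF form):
c | q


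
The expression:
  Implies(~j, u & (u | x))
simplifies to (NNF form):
j | u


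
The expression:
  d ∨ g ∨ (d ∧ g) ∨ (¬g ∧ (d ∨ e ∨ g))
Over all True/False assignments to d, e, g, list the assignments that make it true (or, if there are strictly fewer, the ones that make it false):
is false only for:
  d=False, e=False, g=False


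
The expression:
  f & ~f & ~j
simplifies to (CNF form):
False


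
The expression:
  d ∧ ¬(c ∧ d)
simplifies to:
d ∧ ¬c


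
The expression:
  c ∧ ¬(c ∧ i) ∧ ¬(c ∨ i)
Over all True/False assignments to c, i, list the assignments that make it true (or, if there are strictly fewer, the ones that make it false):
is never true.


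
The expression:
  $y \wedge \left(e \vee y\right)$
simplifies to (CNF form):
$y$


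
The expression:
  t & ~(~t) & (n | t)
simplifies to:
t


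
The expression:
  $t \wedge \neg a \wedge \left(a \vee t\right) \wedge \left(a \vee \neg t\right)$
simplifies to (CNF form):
$\text{False}$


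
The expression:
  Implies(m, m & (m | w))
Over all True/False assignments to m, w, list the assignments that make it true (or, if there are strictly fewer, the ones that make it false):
is always true.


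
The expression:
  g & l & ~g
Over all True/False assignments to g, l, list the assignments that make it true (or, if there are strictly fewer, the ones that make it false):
is never true.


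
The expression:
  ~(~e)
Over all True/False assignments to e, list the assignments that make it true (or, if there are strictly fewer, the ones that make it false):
is true only for:
  e=True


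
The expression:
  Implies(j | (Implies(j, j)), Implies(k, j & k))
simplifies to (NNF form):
j | ~k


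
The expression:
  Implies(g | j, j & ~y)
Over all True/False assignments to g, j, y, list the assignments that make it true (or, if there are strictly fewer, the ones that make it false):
is true only for:
  g=False, j=False, y=False;
  g=False, j=False, y=True;
  g=False, j=True, y=False;
  g=True, j=True, y=False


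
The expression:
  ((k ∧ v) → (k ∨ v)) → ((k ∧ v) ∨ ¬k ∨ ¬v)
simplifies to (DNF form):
True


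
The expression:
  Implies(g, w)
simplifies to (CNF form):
w | ~g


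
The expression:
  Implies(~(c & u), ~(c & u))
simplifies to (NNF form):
True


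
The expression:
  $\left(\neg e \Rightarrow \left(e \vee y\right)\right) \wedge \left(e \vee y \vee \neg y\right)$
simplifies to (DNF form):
$e \vee y$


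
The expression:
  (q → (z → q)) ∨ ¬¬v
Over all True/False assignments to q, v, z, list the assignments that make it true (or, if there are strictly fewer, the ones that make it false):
is always true.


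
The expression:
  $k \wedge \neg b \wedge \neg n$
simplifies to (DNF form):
$k \wedge \neg b \wedge \neg n$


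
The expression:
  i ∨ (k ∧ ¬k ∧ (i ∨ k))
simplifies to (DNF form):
i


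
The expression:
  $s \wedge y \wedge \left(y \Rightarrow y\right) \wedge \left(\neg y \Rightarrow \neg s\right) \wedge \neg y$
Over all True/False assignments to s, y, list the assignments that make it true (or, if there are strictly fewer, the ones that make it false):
is never true.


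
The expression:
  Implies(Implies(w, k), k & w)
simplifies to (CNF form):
w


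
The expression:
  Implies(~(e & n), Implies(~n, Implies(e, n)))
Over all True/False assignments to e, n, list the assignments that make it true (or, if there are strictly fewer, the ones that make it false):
is false only for:
  e=True, n=False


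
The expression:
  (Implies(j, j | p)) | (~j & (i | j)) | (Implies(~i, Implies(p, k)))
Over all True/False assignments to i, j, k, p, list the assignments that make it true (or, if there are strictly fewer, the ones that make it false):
is always true.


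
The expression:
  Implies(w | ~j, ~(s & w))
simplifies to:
~s | ~w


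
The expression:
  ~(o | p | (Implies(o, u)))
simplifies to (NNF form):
False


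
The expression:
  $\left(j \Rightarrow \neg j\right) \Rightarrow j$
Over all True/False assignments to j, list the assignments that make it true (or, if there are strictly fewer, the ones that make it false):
is true only for:
  j=True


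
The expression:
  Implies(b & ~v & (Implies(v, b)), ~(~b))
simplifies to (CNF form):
True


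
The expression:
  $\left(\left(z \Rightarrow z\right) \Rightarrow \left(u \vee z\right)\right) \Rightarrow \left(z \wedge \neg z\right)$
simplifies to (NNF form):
$\neg u \wedge \neg z$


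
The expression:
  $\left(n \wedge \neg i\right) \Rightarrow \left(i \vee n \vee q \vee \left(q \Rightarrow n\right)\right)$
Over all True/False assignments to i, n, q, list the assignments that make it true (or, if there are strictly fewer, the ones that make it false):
is always true.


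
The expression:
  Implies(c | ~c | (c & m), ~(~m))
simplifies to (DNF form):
m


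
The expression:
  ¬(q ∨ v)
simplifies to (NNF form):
¬q ∧ ¬v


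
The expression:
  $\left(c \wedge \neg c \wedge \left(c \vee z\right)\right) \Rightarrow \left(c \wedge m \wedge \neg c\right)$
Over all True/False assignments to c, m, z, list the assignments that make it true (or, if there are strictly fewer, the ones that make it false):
is always true.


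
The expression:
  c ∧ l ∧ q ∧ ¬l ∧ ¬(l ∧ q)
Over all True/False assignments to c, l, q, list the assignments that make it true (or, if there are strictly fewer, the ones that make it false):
is never true.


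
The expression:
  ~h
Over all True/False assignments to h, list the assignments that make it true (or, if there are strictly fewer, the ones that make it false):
is true only for:
  h=False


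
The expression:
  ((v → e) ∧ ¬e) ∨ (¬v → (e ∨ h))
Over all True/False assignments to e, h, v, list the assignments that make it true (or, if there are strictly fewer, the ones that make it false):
is always true.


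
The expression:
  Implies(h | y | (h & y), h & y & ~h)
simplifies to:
~h & ~y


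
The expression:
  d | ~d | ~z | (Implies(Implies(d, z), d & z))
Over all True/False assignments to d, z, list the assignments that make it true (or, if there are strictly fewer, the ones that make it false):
is always true.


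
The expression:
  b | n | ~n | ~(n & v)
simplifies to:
True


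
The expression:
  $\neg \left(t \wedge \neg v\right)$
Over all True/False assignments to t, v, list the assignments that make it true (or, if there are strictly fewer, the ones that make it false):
is false only for:
  t=True, v=False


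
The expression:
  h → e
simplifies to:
e ∨ ¬h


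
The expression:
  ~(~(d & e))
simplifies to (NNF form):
d & e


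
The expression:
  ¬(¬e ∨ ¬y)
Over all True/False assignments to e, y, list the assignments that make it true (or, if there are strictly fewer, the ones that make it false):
is true only for:
  e=True, y=True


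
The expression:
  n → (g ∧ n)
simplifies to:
g ∨ ¬n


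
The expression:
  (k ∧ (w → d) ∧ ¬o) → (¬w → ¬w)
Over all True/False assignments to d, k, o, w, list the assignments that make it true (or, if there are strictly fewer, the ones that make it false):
is always true.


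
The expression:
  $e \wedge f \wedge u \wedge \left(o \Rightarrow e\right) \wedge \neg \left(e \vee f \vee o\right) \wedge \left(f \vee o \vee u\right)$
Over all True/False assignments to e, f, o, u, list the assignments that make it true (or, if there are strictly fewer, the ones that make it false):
is never true.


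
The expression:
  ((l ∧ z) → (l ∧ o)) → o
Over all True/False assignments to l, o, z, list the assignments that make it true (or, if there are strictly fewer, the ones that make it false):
is false only for:
  l=False, o=False, z=False;
  l=False, o=False, z=True;
  l=True, o=False, z=False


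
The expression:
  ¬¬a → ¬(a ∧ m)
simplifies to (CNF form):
¬a ∨ ¬m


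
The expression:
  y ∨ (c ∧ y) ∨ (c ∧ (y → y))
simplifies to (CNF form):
c ∨ y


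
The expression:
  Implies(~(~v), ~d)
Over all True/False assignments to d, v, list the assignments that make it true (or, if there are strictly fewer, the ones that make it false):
is false only for:
  d=True, v=True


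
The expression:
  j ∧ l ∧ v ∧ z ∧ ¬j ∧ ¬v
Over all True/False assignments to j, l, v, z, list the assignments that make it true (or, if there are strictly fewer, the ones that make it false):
is never true.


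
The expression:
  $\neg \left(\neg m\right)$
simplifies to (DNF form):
$m$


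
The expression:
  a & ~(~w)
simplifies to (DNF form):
a & w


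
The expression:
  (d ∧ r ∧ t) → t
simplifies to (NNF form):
True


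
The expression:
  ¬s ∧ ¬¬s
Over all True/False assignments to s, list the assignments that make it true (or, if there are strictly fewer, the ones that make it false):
is never true.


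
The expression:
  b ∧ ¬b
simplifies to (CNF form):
False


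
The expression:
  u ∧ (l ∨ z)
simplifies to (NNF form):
u ∧ (l ∨ z)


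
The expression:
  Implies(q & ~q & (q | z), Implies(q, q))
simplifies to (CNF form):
True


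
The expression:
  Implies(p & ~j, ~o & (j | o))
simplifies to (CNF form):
j | ~p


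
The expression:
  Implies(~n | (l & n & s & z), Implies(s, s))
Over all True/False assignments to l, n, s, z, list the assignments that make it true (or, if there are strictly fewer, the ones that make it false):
is always true.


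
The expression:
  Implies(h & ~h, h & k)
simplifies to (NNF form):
True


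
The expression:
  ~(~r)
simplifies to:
r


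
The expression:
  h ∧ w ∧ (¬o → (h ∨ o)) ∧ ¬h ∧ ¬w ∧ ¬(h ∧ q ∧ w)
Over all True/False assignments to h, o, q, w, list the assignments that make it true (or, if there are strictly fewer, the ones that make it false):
is never true.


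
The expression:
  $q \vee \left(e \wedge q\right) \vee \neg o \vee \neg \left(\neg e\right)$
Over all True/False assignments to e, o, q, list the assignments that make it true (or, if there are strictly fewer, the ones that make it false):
is false only for:
  e=False, o=True, q=False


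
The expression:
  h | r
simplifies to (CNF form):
h | r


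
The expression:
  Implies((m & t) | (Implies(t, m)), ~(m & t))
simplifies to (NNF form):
~m | ~t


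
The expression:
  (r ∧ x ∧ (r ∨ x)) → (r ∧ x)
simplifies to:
True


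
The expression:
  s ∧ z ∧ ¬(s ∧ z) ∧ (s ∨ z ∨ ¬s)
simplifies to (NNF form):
False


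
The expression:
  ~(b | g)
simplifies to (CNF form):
~b & ~g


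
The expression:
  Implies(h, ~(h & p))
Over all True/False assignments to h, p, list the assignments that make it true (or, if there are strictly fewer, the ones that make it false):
is false only for:
  h=True, p=True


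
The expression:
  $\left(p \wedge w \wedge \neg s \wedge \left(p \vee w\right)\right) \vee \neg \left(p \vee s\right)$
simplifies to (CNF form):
$\neg s \wedge \left(w \vee \neg p\right)$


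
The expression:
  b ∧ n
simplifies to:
b ∧ n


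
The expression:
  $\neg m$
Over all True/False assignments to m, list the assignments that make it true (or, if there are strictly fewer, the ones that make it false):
is true only for:
  m=False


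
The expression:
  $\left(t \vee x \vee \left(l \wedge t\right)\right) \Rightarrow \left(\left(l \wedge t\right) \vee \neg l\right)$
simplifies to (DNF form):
$t \vee \neg l \vee \neg x$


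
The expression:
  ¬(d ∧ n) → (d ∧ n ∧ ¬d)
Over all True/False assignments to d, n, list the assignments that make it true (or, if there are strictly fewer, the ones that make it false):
is true only for:
  d=True, n=True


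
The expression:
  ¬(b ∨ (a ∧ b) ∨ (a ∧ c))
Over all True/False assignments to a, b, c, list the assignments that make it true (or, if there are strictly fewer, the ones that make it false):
is true only for:
  a=False, b=False, c=False;
  a=False, b=False, c=True;
  a=True, b=False, c=False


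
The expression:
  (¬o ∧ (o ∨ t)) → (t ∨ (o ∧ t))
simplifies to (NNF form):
True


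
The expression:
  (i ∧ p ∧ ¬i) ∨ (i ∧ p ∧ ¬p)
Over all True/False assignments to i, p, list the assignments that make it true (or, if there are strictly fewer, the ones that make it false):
is never true.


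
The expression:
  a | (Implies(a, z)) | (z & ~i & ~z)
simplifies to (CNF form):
True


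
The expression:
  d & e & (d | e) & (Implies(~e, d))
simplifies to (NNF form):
d & e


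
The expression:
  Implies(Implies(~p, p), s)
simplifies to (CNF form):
s | ~p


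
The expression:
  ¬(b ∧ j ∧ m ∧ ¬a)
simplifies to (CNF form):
a ∨ ¬b ∨ ¬j ∨ ¬m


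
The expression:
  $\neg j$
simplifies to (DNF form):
$\neg j$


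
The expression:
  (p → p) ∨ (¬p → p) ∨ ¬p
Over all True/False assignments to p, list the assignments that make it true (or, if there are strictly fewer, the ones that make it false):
is always true.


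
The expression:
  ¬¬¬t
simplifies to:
¬t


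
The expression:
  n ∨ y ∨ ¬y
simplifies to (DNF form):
True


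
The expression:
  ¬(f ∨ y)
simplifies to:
¬f ∧ ¬y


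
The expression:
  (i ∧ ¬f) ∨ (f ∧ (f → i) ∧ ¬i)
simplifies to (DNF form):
i ∧ ¬f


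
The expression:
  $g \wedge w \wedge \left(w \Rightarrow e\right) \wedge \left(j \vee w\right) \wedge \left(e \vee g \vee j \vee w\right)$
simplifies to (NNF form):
$e \wedge g \wedge w$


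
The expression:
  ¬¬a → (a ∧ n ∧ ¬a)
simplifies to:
¬a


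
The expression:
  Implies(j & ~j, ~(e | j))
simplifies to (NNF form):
True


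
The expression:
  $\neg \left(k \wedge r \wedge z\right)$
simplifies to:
$\neg k \vee \neg r \vee \neg z$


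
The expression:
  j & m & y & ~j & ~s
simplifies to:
False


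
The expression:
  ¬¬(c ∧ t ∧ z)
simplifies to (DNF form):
c ∧ t ∧ z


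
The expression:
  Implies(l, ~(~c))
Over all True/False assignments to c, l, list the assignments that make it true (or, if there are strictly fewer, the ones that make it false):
is false only for:
  c=False, l=True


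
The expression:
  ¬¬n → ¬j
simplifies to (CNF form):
¬j ∨ ¬n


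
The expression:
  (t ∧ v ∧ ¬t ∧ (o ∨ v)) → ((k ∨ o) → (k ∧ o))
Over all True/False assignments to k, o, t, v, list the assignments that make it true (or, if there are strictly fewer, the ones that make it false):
is always true.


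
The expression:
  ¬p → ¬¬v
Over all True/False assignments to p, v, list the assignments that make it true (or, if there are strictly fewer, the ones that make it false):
is false only for:
  p=False, v=False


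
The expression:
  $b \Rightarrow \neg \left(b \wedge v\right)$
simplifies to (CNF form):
$\neg b \vee \neg v$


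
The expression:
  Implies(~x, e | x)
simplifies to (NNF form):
e | x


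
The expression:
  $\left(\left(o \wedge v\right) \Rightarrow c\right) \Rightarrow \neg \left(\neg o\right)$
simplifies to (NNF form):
$o$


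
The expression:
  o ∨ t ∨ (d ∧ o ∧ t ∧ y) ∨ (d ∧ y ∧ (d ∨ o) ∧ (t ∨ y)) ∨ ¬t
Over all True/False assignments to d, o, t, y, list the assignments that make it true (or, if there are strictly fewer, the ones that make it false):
is always true.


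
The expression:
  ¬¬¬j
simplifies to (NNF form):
¬j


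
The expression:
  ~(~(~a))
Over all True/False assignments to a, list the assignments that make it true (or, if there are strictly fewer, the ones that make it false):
is true only for:
  a=False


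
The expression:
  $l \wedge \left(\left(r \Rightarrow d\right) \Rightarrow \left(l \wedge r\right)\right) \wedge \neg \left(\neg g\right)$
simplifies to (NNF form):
$g \wedge l \wedge r$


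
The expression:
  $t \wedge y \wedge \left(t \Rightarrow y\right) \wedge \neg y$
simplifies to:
$\text{False}$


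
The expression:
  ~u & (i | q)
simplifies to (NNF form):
~u & (i | q)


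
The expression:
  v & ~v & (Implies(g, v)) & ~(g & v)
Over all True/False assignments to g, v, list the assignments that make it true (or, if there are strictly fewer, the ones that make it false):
is never true.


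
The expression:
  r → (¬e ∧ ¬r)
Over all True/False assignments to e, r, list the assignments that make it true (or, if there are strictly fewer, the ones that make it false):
is true only for:
  e=False, r=False;
  e=True, r=False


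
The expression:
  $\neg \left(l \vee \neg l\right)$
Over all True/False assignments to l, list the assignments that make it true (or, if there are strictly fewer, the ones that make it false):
is never true.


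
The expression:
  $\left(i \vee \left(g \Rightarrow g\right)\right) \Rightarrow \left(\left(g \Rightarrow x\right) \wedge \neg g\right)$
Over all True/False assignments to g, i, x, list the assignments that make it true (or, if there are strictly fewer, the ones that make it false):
is true only for:
  g=False, i=False, x=False;
  g=False, i=False, x=True;
  g=False, i=True, x=False;
  g=False, i=True, x=True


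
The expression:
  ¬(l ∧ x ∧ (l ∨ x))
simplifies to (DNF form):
¬l ∨ ¬x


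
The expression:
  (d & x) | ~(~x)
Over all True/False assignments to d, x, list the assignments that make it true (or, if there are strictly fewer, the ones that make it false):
is true only for:
  d=False, x=True;
  d=True, x=True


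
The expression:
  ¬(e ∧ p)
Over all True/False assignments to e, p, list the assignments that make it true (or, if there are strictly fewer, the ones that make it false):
is false only for:
  e=True, p=True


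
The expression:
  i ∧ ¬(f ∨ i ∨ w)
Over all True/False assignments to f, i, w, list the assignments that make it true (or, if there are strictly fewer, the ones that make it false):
is never true.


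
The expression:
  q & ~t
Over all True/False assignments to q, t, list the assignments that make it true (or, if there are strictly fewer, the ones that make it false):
is true only for:
  q=True, t=False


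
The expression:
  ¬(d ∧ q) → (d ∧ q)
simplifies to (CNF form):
d ∧ q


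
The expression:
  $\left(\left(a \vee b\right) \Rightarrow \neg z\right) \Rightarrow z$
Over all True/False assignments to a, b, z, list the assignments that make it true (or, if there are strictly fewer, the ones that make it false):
is true only for:
  a=False, b=False, z=True;
  a=False, b=True, z=True;
  a=True, b=False, z=True;
  a=True, b=True, z=True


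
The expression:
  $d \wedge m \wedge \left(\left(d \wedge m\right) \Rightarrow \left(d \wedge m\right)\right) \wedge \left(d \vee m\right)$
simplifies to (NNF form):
$d \wedge m$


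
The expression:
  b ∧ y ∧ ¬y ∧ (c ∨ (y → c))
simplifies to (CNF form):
False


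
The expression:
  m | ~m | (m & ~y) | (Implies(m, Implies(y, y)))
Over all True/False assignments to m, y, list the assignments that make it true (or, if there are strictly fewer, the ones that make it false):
is always true.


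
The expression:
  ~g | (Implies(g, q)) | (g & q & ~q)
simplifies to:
q | ~g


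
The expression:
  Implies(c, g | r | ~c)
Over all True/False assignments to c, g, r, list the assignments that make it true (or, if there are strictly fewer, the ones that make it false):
is false only for:
  c=True, g=False, r=False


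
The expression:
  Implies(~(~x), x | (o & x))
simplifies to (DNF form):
True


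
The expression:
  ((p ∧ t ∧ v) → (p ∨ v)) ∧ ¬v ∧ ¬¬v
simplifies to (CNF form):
False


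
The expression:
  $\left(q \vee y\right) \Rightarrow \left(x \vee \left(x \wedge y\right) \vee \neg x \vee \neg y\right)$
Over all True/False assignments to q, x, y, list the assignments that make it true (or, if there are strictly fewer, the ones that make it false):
is always true.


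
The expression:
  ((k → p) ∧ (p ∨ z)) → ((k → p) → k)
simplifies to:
k ∨ (¬p ∧ ¬z)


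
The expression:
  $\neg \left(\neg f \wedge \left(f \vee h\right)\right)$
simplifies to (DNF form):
$f \vee \neg h$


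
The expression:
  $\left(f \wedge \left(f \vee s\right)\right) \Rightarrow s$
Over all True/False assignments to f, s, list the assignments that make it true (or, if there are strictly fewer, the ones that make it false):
is false only for:
  f=True, s=False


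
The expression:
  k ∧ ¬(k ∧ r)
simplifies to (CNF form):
k ∧ ¬r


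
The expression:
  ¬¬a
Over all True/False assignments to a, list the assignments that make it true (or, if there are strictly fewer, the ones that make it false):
is true only for:
  a=True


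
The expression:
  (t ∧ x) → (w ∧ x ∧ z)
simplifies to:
(w ∧ z) ∨ ¬t ∨ ¬x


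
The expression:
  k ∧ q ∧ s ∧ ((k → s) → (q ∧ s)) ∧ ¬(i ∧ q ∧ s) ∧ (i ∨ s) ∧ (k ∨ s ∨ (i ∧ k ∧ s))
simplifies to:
k ∧ q ∧ s ∧ ¬i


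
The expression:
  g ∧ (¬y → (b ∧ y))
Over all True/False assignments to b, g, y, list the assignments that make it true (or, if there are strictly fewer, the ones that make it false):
is true only for:
  b=False, g=True, y=True;
  b=True, g=True, y=True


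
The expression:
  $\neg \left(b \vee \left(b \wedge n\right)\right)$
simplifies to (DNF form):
$\neg b$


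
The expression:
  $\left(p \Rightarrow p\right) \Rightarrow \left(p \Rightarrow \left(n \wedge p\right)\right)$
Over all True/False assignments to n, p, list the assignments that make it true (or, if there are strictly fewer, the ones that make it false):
is false only for:
  n=False, p=True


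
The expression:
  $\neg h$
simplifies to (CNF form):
$\neg h$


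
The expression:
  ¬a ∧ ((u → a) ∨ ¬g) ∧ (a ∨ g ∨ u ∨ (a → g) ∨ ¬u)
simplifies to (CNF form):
¬a ∧ (¬g ∨ ¬u)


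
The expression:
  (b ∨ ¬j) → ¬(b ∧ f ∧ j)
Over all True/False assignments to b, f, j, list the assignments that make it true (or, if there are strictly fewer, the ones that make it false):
is false only for:
  b=True, f=True, j=True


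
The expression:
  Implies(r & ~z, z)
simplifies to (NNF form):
z | ~r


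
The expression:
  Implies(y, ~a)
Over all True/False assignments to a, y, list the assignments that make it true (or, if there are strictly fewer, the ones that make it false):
is false only for:
  a=True, y=True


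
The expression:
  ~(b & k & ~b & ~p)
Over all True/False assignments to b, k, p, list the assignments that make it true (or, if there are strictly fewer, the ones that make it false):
is always true.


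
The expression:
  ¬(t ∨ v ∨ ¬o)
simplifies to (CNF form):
o ∧ ¬t ∧ ¬v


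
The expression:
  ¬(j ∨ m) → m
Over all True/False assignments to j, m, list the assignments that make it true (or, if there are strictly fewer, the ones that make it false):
is false only for:
  j=False, m=False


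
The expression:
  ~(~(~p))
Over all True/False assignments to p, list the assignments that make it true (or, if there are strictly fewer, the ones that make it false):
is true only for:
  p=False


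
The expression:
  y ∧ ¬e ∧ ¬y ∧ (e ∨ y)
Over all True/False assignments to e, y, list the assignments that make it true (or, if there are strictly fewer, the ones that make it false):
is never true.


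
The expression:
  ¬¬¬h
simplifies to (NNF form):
¬h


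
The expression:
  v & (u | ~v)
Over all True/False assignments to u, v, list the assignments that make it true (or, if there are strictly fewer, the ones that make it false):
is true only for:
  u=True, v=True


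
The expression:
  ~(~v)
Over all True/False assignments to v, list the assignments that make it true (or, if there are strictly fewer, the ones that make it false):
is true only for:
  v=True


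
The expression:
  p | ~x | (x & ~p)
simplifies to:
True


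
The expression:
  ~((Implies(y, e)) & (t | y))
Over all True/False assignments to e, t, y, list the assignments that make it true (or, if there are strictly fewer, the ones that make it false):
is true only for:
  e=False, t=False, y=False;
  e=False, t=False, y=True;
  e=False, t=True, y=True;
  e=True, t=False, y=False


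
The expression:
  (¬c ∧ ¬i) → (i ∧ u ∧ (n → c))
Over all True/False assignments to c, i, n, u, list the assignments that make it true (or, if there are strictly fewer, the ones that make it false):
is false only for:
  c=False, i=False, n=False, u=False;
  c=False, i=False, n=False, u=True;
  c=False, i=False, n=True, u=False;
  c=False, i=False, n=True, u=True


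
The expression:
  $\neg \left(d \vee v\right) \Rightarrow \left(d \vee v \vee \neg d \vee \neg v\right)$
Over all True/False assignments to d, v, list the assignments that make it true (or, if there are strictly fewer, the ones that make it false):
is always true.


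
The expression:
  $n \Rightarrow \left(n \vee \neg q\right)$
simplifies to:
$\text{True}$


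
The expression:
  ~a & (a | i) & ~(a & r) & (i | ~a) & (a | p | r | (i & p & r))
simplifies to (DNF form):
(i & p & ~a) | (i & r & ~a)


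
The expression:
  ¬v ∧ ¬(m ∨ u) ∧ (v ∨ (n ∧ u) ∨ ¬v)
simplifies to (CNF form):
¬m ∧ ¬u ∧ ¬v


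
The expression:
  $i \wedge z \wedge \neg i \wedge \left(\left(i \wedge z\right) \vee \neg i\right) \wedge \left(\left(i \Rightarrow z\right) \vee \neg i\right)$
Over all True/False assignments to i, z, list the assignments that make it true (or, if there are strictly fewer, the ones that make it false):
is never true.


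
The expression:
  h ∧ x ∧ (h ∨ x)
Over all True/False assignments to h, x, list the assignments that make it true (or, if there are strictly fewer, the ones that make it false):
is true only for:
  h=True, x=True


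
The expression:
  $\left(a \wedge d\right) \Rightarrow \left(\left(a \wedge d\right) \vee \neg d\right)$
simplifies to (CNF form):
$\text{True}$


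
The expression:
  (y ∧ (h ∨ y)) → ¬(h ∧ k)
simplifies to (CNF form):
¬h ∨ ¬k ∨ ¬y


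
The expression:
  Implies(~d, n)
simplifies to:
d | n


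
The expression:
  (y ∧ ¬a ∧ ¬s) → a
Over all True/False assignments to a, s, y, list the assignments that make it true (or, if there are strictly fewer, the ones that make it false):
is false only for:
  a=False, s=False, y=True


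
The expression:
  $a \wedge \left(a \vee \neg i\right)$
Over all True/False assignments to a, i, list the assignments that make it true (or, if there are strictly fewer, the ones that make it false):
is true only for:
  a=True, i=False;
  a=True, i=True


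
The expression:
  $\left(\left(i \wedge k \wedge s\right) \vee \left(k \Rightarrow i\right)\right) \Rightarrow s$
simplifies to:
$s \vee \left(k \wedge \neg i\right)$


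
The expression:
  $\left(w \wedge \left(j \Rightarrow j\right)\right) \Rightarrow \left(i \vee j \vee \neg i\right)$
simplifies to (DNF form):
$\text{True}$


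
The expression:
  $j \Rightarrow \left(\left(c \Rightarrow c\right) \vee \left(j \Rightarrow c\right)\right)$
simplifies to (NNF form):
$\text{True}$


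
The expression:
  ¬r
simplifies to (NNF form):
¬r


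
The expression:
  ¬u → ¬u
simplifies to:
True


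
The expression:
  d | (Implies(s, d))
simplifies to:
d | ~s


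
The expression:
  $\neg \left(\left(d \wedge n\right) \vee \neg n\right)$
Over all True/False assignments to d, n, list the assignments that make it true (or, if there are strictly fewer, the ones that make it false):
is true only for:
  d=False, n=True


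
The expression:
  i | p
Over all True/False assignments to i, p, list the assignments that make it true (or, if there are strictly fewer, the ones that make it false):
is false only for:
  i=False, p=False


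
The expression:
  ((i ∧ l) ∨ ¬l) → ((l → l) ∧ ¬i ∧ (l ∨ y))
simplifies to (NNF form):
¬i ∧ (l ∨ y)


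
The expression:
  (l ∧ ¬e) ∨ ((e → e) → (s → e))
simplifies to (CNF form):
e ∨ l ∨ ¬s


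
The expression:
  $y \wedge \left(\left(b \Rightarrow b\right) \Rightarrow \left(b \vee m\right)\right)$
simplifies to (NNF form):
$y \wedge \left(b \vee m\right)$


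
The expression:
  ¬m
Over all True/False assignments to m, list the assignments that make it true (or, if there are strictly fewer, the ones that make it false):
is true only for:
  m=False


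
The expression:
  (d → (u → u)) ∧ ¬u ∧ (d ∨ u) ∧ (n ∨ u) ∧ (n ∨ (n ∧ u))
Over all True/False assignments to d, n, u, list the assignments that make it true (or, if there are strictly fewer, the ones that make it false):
is true only for:
  d=True, n=True, u=False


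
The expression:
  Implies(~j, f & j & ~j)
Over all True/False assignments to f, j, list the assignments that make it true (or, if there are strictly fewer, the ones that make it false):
is true only for:
  f=False, j=True;
  f=True, j=True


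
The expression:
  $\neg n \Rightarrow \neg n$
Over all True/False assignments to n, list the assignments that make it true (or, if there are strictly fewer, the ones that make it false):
is always true.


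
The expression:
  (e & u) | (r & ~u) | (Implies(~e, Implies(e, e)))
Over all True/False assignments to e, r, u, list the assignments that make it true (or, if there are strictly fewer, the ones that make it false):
is always true.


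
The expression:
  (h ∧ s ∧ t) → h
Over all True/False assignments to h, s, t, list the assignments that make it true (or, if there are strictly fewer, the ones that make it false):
is always true.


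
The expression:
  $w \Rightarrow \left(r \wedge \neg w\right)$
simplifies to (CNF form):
$\neg w$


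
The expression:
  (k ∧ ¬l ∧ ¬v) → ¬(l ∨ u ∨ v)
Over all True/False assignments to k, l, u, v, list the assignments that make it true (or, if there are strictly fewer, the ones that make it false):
is false only for:
  k=True, l=False, u=True, v=False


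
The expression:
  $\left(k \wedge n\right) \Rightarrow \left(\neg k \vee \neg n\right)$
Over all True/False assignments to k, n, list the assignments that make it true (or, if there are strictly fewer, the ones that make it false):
is false only for:
  k=True, n=True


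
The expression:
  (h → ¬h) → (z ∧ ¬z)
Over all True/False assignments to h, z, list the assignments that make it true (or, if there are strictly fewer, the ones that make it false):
is true only for:
  h=True, z=False;
  h=True, z=True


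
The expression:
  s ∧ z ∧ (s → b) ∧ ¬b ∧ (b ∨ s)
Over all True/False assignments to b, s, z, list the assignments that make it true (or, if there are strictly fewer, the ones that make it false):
is never true.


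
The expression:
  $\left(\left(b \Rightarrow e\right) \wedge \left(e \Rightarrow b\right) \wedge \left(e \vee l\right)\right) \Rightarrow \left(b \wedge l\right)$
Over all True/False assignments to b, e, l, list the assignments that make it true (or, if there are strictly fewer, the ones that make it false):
is false only for:
  b=False, e=False, l=True;
  b=True, e=True, l=False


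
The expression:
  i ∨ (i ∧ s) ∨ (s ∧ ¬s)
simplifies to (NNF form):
i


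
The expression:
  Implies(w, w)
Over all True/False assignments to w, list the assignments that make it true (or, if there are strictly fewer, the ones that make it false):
is always true.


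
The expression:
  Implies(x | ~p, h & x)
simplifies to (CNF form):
(p | x) & (h | ~x)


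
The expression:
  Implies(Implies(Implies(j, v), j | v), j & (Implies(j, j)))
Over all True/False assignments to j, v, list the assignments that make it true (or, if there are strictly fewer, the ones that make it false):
is false only for:
  j=False, v=True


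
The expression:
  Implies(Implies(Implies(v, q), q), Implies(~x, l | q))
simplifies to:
l | q | x | ~v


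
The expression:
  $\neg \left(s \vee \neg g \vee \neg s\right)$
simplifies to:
$\text{False}$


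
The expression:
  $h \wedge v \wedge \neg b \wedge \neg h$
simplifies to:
$\text{False}$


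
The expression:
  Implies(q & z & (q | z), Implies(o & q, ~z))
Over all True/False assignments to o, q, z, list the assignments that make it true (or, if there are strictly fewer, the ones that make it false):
is false only for:
  o=True, q=True, z=True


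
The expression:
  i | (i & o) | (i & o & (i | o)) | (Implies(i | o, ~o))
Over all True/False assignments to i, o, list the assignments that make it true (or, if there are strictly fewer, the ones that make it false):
is false only for:
  i=False, o=True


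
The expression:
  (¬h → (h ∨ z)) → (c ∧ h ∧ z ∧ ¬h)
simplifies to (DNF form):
¬h ∧ ¬z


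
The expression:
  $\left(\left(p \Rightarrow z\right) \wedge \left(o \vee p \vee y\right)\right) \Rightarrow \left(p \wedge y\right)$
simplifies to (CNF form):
$\left(p \vee \neg o\right) \wedge \left(p \vee \neg y\right) \wedge \left(y \vee \neg p \vee \neg z\right)$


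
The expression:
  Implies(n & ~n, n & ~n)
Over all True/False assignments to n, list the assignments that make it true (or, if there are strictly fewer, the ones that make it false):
is always true.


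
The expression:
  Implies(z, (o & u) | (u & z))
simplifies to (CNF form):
u | ~z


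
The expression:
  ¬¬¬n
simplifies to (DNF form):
¬n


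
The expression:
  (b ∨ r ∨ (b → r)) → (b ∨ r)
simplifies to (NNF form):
b ∨ r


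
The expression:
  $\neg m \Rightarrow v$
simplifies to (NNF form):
$m \vee v$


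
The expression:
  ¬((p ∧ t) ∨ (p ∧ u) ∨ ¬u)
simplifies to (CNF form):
u ∧ ¬p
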